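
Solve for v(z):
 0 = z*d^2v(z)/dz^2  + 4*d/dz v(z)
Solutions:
 v(z) = C1 + C2/z^3


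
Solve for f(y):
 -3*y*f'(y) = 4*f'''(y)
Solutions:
 f(y) = C1 + Integral(C2*airyai(-6^(1/3)*y/2) + C3*airybi(-6^(1/3)*y/2), y)


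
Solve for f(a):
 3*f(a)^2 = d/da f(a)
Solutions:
 f(a) = -1/(C1 + 3*a)


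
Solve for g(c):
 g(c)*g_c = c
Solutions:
 g(c) = -sqrt(C1 + c^2)
 g(c) = sqrt(C1 + c^2)


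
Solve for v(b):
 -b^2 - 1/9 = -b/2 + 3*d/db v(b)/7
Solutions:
 v(b) = C1 - 7*b^3/9 + 7*b^2/12 - 7*b/27


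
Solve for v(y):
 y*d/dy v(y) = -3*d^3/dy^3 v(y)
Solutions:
 v(y) = C1 + Integral(C2*airyai(-3^(2/3)*y/3) + C3*airybi(-3^(2/3)*y/3), y)


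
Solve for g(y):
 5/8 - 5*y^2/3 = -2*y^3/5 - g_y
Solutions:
 g(y) = C1 - y^4/10 + 5*y^3/9 - 5*y/8


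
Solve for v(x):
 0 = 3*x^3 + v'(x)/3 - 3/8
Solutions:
 v(x) = C1 - 9*x^4/4 + 9*x/8


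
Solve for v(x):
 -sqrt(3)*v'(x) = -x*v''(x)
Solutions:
 v(x) = C1 + C2*x^(1 + sqrt(3))


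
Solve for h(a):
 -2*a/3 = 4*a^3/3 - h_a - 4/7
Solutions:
 h(a) = C1 + a^4/3 + a^2/3 - 4*a/7


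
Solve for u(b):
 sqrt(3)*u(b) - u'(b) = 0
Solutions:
 u(b) = C1*exp(sqrt(3)*b)


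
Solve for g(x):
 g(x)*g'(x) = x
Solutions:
 g(x) = -sqrt(C1 + x^2)
 g(x) = sqrt(C1 + x^2)


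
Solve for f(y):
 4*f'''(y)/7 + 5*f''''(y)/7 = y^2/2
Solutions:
 f(y) = C1 + C2*y + C3*y^2 + C4*exp(-4*y/5) + 7*y^5/480 - 35*y^4/384 + 175*y^3/384


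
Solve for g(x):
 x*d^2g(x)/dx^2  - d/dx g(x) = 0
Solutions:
 g(x) = C1 + C2*x^2


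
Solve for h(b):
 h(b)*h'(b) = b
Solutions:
 h(b) = -sqrt(C1 + b^2)
 h(b) = sqrt(C1 + b^2)


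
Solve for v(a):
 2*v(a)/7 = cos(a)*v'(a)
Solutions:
 v(a) = C1*(sin(a) + 1)^(1/7)/(sin(a) - 1)^(1/7)


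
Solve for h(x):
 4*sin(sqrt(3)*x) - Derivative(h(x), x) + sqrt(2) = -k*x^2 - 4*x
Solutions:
 h(x) = C1 + k*x^3/3 + 2*x^2 + sqrt(2)*x - 4*sqrt(3)*cos(sqrt(3)*x)/3


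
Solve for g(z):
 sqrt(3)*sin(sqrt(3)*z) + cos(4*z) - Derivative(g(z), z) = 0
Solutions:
 g(z) = C1 + sin(4*z)/4 - cos(sqrt(3)*z)


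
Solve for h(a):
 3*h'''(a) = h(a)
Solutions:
 h(a) = C3*exp(3^(2/3)*a/3) + (C1*sin(3^(1/6)*a/2) + C2*cos(3^(1/6)*a/2))*exp(-3^(2/3)*a/6)


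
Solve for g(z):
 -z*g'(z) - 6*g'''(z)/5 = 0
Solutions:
 g(z) = C1 + Integral(C2*airyai(-5^(1/3)*6^(2/3)*z/6) + C3*airybi(-5^(1/3)*6^(2/3)*z/6), z)


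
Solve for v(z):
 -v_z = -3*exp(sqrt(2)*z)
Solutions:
 v(z) = C1 + 3*sqrt(2)*exp(sqrt(2)*z)/2


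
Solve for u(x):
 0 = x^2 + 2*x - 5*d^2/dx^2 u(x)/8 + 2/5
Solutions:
 u(x) = C1 + C2*x + 2*x^4/15 + 8*x^3/15 + 8*x^2/25


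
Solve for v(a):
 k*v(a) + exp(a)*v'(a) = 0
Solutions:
 v(a) = C1*exp(k*exp(-a))


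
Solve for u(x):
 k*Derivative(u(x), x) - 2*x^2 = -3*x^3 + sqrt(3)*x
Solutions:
 u(x) = C1 - 3*x^4/(4*k) + 2*x^3/(3*k) + sqrt(3)*x^2/(2*k)


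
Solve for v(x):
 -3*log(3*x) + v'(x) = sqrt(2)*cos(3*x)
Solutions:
 v(x) = C1 + 3*x*log(x) - 3*x + 3*x*log(3) + sqrt(2)*sin(3*x)/3


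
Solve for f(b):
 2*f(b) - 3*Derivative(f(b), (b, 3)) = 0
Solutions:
 f(b) = C3*exp(2^(1/3)*3^(2/3)*b/3) + (C1*sin(2^(1/3)*3^(1/6)*b/2) + C2*cos(2^(1/3)*3^(1/6)*b/2))*exp(-2^(1/3)*3^(2/3)*b/6)


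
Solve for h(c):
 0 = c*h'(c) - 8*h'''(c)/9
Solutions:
 h(c) = C1 + Integral(C2*airyai(3^(2/3)*c/2) + C3*airybi(3^(2/3)*c/2), c)


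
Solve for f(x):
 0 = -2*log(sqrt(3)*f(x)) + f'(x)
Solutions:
 -Integral(1/(2*log(_y) + log(3)), (_y, f(x))) = C1 - x


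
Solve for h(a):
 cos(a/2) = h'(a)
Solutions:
 h(a) = C1 + 2*sin(a/2)


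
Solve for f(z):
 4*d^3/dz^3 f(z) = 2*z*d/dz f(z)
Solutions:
 f(z) = C1 + Integral(C2*airyai(2^(2/3)*z/2) + C3*airybi(2^(2/3)*z/2), z)


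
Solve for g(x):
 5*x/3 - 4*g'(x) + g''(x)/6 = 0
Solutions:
 g(x) = C1 + C2*exp(24*x) + 5*x^2/24 + 5*x/288


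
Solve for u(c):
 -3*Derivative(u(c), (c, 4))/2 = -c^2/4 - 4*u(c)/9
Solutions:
 u(c) = C1*exp(-2^(3/4)*3^(1/4)*c/3) + C2*exp(2^(3/4)*3^(1/4)*c/3) + C3*sin(2^(3/4)*3^(1/4)*c/3) + C4*cos(2^(3/4)*3^(1/4)*c/3) - 9*c^2/16


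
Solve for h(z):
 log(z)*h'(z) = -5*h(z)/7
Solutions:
 h(z) = C1*exp(-5*li(z)/7)


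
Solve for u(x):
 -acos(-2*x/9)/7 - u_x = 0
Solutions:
 u(x) = C1 - x*acos(-2*x/9)/7 - sqrt(81 - 4*x^2)/14


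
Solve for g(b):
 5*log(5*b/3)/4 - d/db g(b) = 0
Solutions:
 g(b) = C1 + 5*b*log(b)/4 - 5*b*log(3)/4 - 5*b/4 + 5*b*log(5)/4


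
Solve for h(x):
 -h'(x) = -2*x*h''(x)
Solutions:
 h(x) = C1 + C2*x^(3/2)


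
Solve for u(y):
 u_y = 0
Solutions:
 u(y) = C1


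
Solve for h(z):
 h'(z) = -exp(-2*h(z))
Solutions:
 h(z) = log(-sqrt(C1 - 2*z))
 h(z) = log(C1 - 2*z)/2


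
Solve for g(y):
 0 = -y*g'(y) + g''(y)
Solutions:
 g(y) = C1 + C2*erfi(sqrt(2)*y/2)


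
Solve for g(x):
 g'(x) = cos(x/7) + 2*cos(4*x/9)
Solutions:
 g(x) = C1 + 7*sin(x/7) + 9*sin(4*x/9)/2


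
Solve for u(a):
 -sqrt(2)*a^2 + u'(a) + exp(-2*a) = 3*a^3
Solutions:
 u(a) = C1 + 3*a^4/4 + sqrt(2)*a^3/3 + exp(-2*a)/2


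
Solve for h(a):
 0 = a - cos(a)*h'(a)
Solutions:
 h(a) = C1 + Integral(a/cos(a), a)


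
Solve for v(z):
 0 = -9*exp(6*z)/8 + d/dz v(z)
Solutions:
 v(z) = C1 + 3*exp(6*z)/16


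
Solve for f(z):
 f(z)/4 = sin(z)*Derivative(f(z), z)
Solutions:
 f(z) = C1*(cos(z) - 1)^(1/8)/(cos(z) + 1)^(1/8)


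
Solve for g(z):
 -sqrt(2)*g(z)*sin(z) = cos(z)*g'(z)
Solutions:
 g(z) = C1*cos(z)^(sqrt(2))


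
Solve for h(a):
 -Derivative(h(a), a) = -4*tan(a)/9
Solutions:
 h(a) = C1 - 4*log(cos(a))/9


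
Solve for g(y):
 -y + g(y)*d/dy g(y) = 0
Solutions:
 g(y) = -sqrt(C1 + y^2)
 g(y) = sqrt(C1 + y^2)


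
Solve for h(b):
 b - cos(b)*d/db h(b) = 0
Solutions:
 h(b) = C1 + Integral(b/cos(b), b)


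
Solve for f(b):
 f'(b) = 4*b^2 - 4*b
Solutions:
 f(b) = C1 + 4*b^3/3 - 2*b^2


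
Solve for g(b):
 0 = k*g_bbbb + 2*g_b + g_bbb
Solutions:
 g(b) = C1 + C2*exp(-b*((sqrt(((27 + k^(-2))^2 - 1/k^4)/k^2) + 27/k + k^(-3))^(1/3) + 1/k + 1/(k^2*(sqrt(((27 + k^(-2))^2 - 1/k^4)/k^2) + 27/k + k^(-3))^(1/3)))/3) + C3*exp(b*((sqrt(((27 + k^(-2))^2 - 1/k^4)/k^2) + 27/k + k^(-3))^(1/3) - sqrt(3)*I*(sqrt(((27 + k^(-2))^2 - 1/k^4)/k^2) + 27/k + k^(-3))^(1/3) - 2/k - 4/(k^2*(-1 + sqrt(3)*I)*(sqrt(((27 + k^(-2))^2 - 1/k^4)/k^2) + 27/k + k^(-3))^(1/3)))/6) + C4*exp(b*((sqrt(((27 + k^(-2))^2 - 1/k^4)/k^2) + 27/k + k^(-3))^(1/3) + sqrt(3)*I*(sqrt(((27 + k^(-2))^2 - 1/k^4)/k^2) + 27/k + k^(-3))^(1/3) - 2/k + 4/(k^2*(1 + sqrt(3)*I)*(sqrt(((27 + k^(-2))^2 - 1/k^4)/k^2) + 27/k + k^(-3))^(1/3)))/6)


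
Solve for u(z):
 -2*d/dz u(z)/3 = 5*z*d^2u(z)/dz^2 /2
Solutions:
 u(z) = C1 + C2*z^(11/15)


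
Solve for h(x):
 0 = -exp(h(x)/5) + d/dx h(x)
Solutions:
 h(x) = 5*log(-1/(C1 + x)) + 5*log(5)


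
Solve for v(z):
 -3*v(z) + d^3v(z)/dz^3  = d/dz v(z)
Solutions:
 v(z) = C1*exp(-z*(2*18^(1/3)/(sqrt(717) + 27)^(1/3) + 12^(1/3)*(sqrt(717) + 27)^(1/3))/12)*sin(2^(1/3)*3^(1/6)*z*(-2^(1/3)*3^(2/3)*(sqrt(717) + 27)^(1/3) + 6/(sqrt(717) + 27)^(1/3))/12) + C2*exp(-z*(2*18^(1/3)/(sqrt(717) + 27)^(1/3) + 12^(1/3)*(sqrt(717) + 27)^(1/3))/12)*cos(2^(1/3)*3^(1/6)*z*(-2^(1/3)*3^(2/3)*(sqrt(717) + 27)^(1/3) + 6/(sqrt(717) + 27)^(1/3))/12) + C3*exp(z*(2*18^(1/3)/(sqrt(717) + 27)^(1/3) + 12^(1/3)*(sqrt(717) + 27)^(1/3))/6)


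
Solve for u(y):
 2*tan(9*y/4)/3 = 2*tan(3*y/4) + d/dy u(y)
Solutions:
 u(y) = C1 + 8*log(cos(3*y/4))/3 - 8*log(cos(9*y/4))/27


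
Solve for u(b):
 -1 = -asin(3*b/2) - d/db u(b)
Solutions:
 u(b) = C1 - b*asin(3*b/2) + b - sqrt(4 - 9*b^2)/3


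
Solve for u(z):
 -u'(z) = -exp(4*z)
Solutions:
 u(z) = C1 + exp(4*z)/4


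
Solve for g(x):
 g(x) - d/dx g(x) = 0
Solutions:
 g(x) = C1*exp(x)


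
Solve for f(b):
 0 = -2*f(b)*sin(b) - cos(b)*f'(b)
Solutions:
 f(b) = C1*cos(b)^2


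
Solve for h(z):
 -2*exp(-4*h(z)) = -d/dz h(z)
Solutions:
 h(z) = log(-I*(C1 + 8*z)^(1/4))
 h(z) = log(I*(C1 + 8*z)^(1/4))
 h(z) = log(-(C1 + 8*z)^(1/4))
 h(z) = log(C1 + 8*z)/4


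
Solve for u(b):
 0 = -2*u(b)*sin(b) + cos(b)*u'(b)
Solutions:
 u(b) = C1/cos(b)^2


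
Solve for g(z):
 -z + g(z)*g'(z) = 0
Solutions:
 g(z) = -sqrt(C1 + z^2)
 g(z) = sqrt(C1 + z^2)


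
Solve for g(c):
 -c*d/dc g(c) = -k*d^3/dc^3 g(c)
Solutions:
 g(c) = C1 + Integral(C2*airyai(c*(1/k)^(1/3)) + C3*airybi(c*(1/k)^(1/3)), c)


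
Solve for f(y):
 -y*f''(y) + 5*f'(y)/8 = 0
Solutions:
 f(y) = C1 + C2*y^(13/8)


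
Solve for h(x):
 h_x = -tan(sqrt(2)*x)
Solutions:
 h(x) = C1 + sqrt(2)*log(cos(sqrt(2)*x))/2


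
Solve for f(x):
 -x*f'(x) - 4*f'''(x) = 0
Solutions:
 f(x) = C1 + Integral(C2*airyai(-2^(1/3)*x/2) + C3*airybi(-2^(1/3)*x/2), x)


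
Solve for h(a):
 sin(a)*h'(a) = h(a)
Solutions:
 h(a) = C1*sqrt(cos(a) - 1)/sqrt(cos(a) + 1)


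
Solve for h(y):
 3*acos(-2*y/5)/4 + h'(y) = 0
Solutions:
 h(y) = C1 - 3*y*acos(-2*y/5)/4 - 3*sqrt(25 - 4*y^2)/8


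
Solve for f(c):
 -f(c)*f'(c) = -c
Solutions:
 f(c) = -sqrt(C1 + c^2)
 f(c) = sqrt(C1 + c^2)


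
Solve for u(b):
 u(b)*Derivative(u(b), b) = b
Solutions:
 u(b) = -sqrt(C1 + b^2)
 u(b) = sqrt(C1 + b^2)


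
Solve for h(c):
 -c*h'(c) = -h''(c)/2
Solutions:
 h(c) = C1 + C2*erfi(c)


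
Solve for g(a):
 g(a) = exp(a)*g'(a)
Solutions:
 g(a) = C1*exp(-exp(-a))


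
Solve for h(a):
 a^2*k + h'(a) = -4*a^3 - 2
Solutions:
 h(a) = C1 - a^4 - a^3*k/3 - 2*a


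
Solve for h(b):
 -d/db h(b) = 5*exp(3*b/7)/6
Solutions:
 h(b) = C1 - 35*exp(3*b/7)/18


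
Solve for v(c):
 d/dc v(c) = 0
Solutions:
 v(c) = C1


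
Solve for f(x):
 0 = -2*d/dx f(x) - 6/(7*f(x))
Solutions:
 f(x) = -sqrt(C1 - 42*x)/7
 f(x) = sqrt(C1 - 42*x)/7


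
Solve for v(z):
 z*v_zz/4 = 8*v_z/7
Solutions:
 v(z) = C1 + C2*z^(39/7)


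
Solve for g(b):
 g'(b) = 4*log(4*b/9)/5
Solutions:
 g(b) = C1 + 4*b*log(b)/5 - 8*b*log(3)/5 - 4*b/5 + 8*b*log(2)/5


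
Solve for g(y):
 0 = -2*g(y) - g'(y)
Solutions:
 g(y) = C1*exp(-2*y)


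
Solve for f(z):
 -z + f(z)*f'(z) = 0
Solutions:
 f(z) = -sqrt(C1 + z^2)
 f(z) = sqrt(C1 + z^2)


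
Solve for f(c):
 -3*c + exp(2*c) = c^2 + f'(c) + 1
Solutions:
 f(c) = C1 - c^3/3 - 3*c^2/2 - c + exp(2*c)/2


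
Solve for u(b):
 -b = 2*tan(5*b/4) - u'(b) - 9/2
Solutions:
 u(b) = C1 + b^2/2 - 9*b/2 - 8*log(cos(5*b/4))/5


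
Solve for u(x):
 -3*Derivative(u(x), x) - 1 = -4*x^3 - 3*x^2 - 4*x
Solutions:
 u(x) = C1 + x^4/3 + x^3/3 + 2*x^2/3 - x/3


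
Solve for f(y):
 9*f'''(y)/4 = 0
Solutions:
 f(y) = C1 + C2*y + C3*y^2


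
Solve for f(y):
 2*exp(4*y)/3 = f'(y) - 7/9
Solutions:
 f(y) = C1 + 7*y/9 + exp(4*y)/6


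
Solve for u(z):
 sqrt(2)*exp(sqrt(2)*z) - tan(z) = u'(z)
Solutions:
 u(z) = C1 + exp(sqrt(2)*z) + log(cos(z))


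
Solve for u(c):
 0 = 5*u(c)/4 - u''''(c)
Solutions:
 u(c) = C1*exp(-sqrt(2)*5^(1/4)*c/2) + C2*exp(sqrt(2)*5^(1/4)*c/2) + C3*sin(sqrt(2)*5^(1/4)*c/2) + C4*cos(sqrt(2)*5^(1/4)*c/2)


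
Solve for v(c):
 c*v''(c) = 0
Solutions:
 v(c) = C1 + C2*c


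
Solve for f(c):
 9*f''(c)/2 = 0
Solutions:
 f(c) = C1 + C2*c


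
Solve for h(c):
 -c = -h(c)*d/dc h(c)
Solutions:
 h(c) = -sqrt(C1 + c^2)
 h(c) = sqrt(C1 + c^2)


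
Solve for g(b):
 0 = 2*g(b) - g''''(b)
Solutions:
 g(b) = C1*exp(-2^(1/4)*b) + C2*exp(2^(1/4)*b) + C3*sin(2^(1/4)*b) + C4*cos(2^(1/4)*b)


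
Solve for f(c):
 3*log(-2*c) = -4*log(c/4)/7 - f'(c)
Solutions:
 f(c) = C1 - 25*c*log(c)/7 + c*(-13*log(2)/7 + 25/7 - 3*I*pi)


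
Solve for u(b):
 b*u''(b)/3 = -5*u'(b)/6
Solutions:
 u(b) = C1 + C2/b^(3/2)


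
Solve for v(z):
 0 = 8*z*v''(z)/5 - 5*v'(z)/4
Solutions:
 v(z) = C1 + C2*z^(57/32)


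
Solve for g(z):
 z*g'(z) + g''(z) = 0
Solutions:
 g(z) = C1 + C2*erf(sqrt(2)*z/2)


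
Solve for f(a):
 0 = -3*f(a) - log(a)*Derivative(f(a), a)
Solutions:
 f(a) = C1*exp(-3*li(a))


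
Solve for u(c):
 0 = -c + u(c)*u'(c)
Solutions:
 u(c) = -sqrt(C1 + c^2)
 u(c) = sqrt(C1 + c^2)


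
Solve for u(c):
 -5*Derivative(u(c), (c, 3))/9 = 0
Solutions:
 u(c) = C1 + C2*c + C3*c^2


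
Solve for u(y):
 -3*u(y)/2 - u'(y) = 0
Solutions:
 u(y) = C1*exp(-3*y/2)


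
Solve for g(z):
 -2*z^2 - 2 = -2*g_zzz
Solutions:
 g(z) = C1 + C2*z + C3*z^2 + z^5/60 + z^3/6


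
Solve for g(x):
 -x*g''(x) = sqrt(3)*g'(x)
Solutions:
 g(x) = C1 + C2*x^(1 - sqrt(3))


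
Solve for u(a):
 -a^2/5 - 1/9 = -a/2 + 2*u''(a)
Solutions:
 u(a) = C1 + C2*a - a^4/120 + a^3/24 - a^2/36


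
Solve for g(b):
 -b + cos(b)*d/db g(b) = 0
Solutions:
 g(b) = C1 + Integral(b/cos(b), b)


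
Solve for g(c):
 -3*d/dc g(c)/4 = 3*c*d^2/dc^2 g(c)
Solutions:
 g(c) = C1 + C2*c^(3/4)


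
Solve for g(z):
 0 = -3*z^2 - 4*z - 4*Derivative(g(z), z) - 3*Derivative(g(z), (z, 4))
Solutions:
 g(z) = C1 + C4*exp(-6^(2/3)*z/3) - z^3/4 - z^2/2 + (C2*sin(2^(2/3)*3^(1/6)*z/2) + C3*cos(2^(2/3)*3^(1/6)*z/2))*exp(6^(2/3)*z/6)


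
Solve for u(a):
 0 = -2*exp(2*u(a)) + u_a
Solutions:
 u(a) = log(-sqrt(-1/(C1 + 2*a))) - log(2)/2
 u(a) = log(-1/(C1 + 2*a))/2 - log(2)/2


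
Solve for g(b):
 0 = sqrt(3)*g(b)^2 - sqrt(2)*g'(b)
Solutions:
 g(b) = -2/(C1 + sqrt(6)*b)


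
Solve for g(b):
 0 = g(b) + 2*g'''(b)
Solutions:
 g(b) = C3*exp(-2^(2/3)*b/2) + (C1*sin(2^(2/3)*sqrt(3)*b/4) + C2*cos(2^(2/3)*sqrt(3)*b/4))*exp(2^(2/3)*b/4)


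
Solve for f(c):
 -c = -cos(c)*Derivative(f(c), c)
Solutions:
 f(c) = C1 + Integral(c/cos(c), c)


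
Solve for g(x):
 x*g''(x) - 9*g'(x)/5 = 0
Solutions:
 g(x) = C1 + C2*x^(14/5)


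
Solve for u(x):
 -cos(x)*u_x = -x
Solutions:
 u(x) = C1 + Integral(x/cos(x), x)


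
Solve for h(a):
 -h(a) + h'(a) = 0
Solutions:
 h(a) = C1*exp(a)


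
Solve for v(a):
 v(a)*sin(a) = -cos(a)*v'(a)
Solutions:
 v(a) = C1*cos(a)


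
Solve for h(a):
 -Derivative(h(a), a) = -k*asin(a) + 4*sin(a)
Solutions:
 h(a) = C1 + k*(a*asin(a) + sqrt(1 - a^2)) + 4*cos(a)


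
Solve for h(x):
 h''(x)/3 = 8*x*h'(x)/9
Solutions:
 h(x) = C1 + C2*erfi(2*sqrt(3)*x/3)


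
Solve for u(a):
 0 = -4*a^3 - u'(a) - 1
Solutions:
 u(a) = C1 - a^4 - a


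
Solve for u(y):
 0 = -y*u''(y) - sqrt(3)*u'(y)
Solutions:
 u(y) = C1 + C2*y^(1 - sqrt(3))


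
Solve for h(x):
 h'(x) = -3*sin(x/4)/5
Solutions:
 h(x) = C1 + 12*cos(x/4)/5


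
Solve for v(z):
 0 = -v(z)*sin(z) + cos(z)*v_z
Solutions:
 v(z) = C1/cos(z)


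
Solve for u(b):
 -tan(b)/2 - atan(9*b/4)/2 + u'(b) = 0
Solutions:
 u(b) = C1 + b*atan(9*b/4)/2 - log(81*b^2 + 16)/9 - log(cos(b))/2


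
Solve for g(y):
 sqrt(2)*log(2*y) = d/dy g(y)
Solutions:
 g(y) = C1 + sqrt(2)*y*log(y) - sqrt(2)*y + sqrt(2)*y*log(2)


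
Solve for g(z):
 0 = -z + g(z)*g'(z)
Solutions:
 g(z) = -sqrt(C1 + z^2)
 g(z) = sqrt(C1 + z^2)


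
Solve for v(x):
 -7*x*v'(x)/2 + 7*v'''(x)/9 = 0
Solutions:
 v(x) = C1 + Integral(C2*airyai(6^(2/3)*x/2) + C3*airybi(6^(2/3)*x/2), x)


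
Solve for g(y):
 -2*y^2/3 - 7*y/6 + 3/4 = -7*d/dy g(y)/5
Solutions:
 g(y) = C1 + 10*y^3/63 + 5*y^2/12 - 15*y/28


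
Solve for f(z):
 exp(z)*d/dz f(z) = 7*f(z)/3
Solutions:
 f(z) = C1*exp(-7*exp(-z)/3)


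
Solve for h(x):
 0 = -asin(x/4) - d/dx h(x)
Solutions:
 h(x) = C1 - x*asin(x/4) - sqrt(16 - x^2)


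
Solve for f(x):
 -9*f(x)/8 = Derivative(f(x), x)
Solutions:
 f(x) = C1*exp(-9*x/8)


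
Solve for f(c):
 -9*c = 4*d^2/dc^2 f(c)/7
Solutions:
 f(c) = C1 + C2*c - 21*c^3/8


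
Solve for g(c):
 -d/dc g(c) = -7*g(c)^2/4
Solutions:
 g(c) = -4/(C1 + 7*c)


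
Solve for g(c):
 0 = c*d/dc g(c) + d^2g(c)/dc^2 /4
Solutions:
 g(c) = C1 + C2*erf(sqrt(2)*c)


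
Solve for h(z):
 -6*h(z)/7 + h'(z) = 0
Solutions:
 h(z) = C1*exp(6*z/7)


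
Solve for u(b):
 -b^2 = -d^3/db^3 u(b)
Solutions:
 u(b) = C1 + C2*b + C3*b^2 + b^5/60


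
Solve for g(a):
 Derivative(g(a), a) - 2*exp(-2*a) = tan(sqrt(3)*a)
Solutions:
 g(a) = C1 + sqrt(3)*log(tan(sqrt(3)*a)^2 + 1)/6 - exp(-2*a)


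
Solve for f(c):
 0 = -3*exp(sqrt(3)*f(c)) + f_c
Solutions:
 f(c) = sqrt(3)*(2*log(-1/(C1 + 3*c)) - log(3))/6


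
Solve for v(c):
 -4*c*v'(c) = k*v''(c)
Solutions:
 v(c) = C1 + C2*sqrt(k)*erf(sqrt(2)*c*sqrt(1/k))


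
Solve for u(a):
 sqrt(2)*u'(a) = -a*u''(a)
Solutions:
 u(a) = C1 + C2*a^(1 - sqrt(2))


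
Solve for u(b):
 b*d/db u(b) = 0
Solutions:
 u(b) = C1


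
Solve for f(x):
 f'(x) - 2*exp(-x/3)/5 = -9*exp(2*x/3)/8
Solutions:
 f(x) = C1 - 27*exp(2*x/3)/16 - 6*exp(-x/3)/5


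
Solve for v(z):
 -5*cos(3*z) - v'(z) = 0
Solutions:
 v(z) = C1 - 5*sin(3*z)/3


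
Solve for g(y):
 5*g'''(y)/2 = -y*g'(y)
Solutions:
 g(y) = C1 + Integral(C2*airyai(-2^(1/3)*5^(2/3)*y/5) + C3*airybi(-2^(1/3)*5^(2/3)*y/5), y)


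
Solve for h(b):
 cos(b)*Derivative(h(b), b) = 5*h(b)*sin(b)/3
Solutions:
 h(b) = C1/cos(b)^(5/3)


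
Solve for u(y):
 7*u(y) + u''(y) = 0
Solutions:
 u(y) = C1*sin(sqrt(7)*y) + C2*cos(sqrt(7)*y)


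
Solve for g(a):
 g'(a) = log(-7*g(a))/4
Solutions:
 -4*Integral(1/(log(-_y) + log(7)), (_y, g(a))) = C1 - a


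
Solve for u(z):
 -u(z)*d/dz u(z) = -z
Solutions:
 u(z) = -sqrt(C1 + z^2)
 u(z) = sqrt(C1 + z^2)


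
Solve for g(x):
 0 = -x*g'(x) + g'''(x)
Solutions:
 g(x) = C1 + Integral(C2*airyai(x) + C3*airybi(x), x)


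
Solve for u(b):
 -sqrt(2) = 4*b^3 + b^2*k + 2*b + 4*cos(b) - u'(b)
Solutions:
 u(b) = C1 + b^4 + b^3*k/3 + b^2 + sqrt(2)*b + 4*sin(b)


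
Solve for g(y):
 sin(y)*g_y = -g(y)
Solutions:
 g(y) = C1*sqrt(cos(y) + 1)/sqrt(cos(y) - 1)


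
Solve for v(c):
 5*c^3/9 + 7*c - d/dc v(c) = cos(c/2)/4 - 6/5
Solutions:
 v(c) = C1 + 5*c^4/36 + 7*c^2/2 + 6*c/5 - sin(c/2)/2


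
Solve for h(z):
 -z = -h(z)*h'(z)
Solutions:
 h(z) = -sqrt(C1 + z^2)
 h(z) = sqrt(C1 + z^2)


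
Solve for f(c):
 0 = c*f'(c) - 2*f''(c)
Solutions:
 f(c) = C1 + C2*erfi(c/2)


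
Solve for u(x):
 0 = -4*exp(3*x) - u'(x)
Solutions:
 u(x) = C1 - 4*exp(3*x)/3


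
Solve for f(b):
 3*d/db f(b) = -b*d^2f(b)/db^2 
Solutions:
 f(b) = C1 + C2/b^2


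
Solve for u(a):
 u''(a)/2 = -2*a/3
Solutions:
 u(a) = C1 + C2*a - 2*a^3/9


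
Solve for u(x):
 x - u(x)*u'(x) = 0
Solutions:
 u(x) = -sqrt(C1 + x^2)
 u(x) = sqrt(C1 + x^2)


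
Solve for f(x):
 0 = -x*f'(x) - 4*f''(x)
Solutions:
 f(x) = C1 + C2*erf(sqrt(2)*x/4)


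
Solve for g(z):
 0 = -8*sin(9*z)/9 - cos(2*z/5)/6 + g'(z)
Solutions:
 g(z) = C1 + 5*sin(2*z/5)/12 - 8*cos(9*z)/81


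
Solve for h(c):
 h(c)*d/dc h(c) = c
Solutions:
 h(c) = -sqrt(C1 + c^2)
 h(c) = sqrt(C1 + c^2)


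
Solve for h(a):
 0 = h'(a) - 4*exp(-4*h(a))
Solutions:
 h(a) = log(-I*(C1 + 16*a)^(1/4))
 h(a) = log(I*(C1 + 16*a)^(1/4))
 h(a) = log(-(C1 + 16*a)^(1/4))
 h(a) = log(C1 + 16*a)/4


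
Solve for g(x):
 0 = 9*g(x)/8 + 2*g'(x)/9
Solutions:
 g(x) = C1*exp(-81*x/16)


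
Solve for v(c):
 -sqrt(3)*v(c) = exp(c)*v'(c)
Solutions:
 v(c) = C1*exp(sqrt(3)*exp(-c))


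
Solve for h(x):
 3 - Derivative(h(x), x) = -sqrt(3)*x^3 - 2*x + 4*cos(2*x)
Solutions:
 h(x) = C1 + sqrt(3)*x^4/4 + x^2 + 3*x - 2*sin(2*x)


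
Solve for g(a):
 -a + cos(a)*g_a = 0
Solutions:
 g(a) = C1 + Integral(a/cos(a), a)


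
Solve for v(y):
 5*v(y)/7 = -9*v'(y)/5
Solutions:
 v(y) = C1*exp(-25*y/63)


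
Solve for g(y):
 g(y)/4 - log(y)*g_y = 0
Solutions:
 g(y) = C1*exp(li(y)/4)


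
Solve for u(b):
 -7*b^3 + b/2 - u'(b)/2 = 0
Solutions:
 u(b) = C1 - 7*b^4/2 + b^2/2


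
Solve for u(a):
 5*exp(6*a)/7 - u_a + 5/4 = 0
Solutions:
 u(a) = C1 + 5*a/4 + 5*exp(6*a)/42


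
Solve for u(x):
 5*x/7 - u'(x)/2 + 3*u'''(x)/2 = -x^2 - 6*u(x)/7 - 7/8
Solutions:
 u(x) = C1*exp(7^(1/3)*x*(7/(sqrt(2867) + 54)^(1/3) + 7^(1/3)*(sqrt(2867) + 54)^(1/3))/42)*sin(sqrt(3)*7^(1/3)*x*(-7^(1/3)*(sqrt(2867) + 54)^(1/3) + 7/(sqrt(2867) + 54)^(1/3))/42) + C2*exp(7^(1/3)*x*(7/(sqrt(2867) + 54)^(1/3) + 7^(1/3)*(sqrt(2867) + 54)^(1/3))/42)*cos(sqrt(3)*7^(1/3)*x*(-7^(1/3)*(sqrt(2867) + 54)^(1/3) + 7/(sqrt(2867) + 54)^(1/3))/42) + C3*exp(-7^(1/3)*x*(7/(sqrt(2867) + 54)^(1/3) + 7^(1/3)*(sqrt(2867) + 54)^(1/3))/21) - 7*x^2/6 - 79*x/36 - 497/216


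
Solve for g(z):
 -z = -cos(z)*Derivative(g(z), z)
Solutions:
 g(z) = C1 + Integral(z/cos(z), z)


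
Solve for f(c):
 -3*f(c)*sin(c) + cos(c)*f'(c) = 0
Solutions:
 f(c) = C1/cos(c)^3


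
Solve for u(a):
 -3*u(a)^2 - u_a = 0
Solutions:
 u(a) = 1/(C1 + 3*a)


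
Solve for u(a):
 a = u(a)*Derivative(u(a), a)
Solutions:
 u(a) = -sqrt(C1 + a^2)
 u(a) = sqrt(C1 + a^2)


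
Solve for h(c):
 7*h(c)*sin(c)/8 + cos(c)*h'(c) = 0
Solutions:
 h(c) = C1*cos(c)^(7/8)


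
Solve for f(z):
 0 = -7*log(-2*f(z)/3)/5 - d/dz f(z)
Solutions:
 5*Integral(1/(log(-_y) - log(3) + log(2)), (_y, f(z)))/7 = C1 - z


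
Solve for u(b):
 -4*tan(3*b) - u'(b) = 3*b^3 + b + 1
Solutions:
 u(b) = C1 - 3*b^4/4 - b^2/2 - b + 4*log(cos(3*b))/3


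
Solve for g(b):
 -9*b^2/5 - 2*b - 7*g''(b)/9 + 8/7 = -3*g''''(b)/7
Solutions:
 g(b) = C1 + C2*b + C3*exp(-7*sqrt(3)*b/9) + C4*exp(7*sqrt(3)*b/9) - 27*b^4/140 - 3*b^3/7 - 927*b^2/1715


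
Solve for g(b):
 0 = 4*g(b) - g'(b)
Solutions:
 g(b) = C1*exp(4*b)


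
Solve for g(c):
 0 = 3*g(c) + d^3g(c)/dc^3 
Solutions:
 g(c) = C3*exp(-3^(1/3)*c) + (C1*sin(3^(5/6)*c/2) + C2*cos(3^(5/6)*c/2))*exp(3^(1/3)*c/2)


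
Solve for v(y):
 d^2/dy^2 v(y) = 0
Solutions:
 v(y) = C1 + C2*y


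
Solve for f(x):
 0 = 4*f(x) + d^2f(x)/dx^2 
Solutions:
 f(x) = C1*sin(2*x) + C2*cos(2*x)


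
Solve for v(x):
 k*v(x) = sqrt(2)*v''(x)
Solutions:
 v(x) = C1*exp(-2^(3/4)*sqrt(k)*x/2) + C2*exp(2^(3/4)*sqrt(k)*x/2)


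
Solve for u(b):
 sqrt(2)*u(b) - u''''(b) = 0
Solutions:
 u(b) = C1*exp(-2^(1/8)*b) + C2*exp(2^(1/8)*b) + C3*sin(2^(1/8)*b) + C4*cos(2^(1/8)*b)


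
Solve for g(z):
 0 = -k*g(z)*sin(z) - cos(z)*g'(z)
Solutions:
 g(z) = C1*exp(k*log(cos(z)))


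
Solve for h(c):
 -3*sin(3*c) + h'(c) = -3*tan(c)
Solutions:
 h(c) = C1 + 3*log(cos(c)) - cos(3*c)


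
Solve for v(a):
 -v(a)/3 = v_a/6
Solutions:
 v(a) = C1*exp(-2*a)


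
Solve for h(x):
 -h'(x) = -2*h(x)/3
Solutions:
 h(x) = C1*exp(2*x/3)


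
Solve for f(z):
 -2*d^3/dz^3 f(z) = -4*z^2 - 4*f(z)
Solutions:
 f(z) = C3*exp(2^(1/3)*z) - z^2 + (C1*sin(2^(1/3)*sqrt(3)*z/2) + C2*cos(2^(1/3)*sqrt(3)*z/2))*exp(-2^(1/3)*z/2)


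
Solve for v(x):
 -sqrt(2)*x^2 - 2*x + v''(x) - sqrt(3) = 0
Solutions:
 v(x) = C1 + C2*x + sqrt(2)*x^4/12 + x^3/3 + sqrt(3)*x^2/2


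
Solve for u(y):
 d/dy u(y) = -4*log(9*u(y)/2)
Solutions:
 -Integral(1/(-log(_y) - 2*log(3) + log(2)), (_y, u(y)))/4 = C1 - y


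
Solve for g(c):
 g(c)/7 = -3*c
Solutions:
 g(c) = -21*c


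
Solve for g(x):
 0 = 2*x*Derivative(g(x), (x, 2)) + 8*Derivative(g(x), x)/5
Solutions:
 g(x) = C1 + C2*x^(1/5)


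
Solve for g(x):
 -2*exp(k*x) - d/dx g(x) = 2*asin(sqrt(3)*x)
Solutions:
 g(x) = C1 - 2*x*asin(sqrt(3)*x) - 2*sqrt(3)*sqrt(1 - 3*x^2)/3 - 2*Piecewise((exp(k*x)/k, Ne(k, 0)), (x, True))


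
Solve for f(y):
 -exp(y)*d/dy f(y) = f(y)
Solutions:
 f(y) = C1*exp(exp(-y))


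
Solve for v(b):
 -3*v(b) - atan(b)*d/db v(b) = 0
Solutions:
 v(b) = C1*exp(-3*Integral(1/atan(b), b))


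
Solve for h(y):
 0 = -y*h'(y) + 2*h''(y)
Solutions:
 h(y) = C1 + C2*erfi(y/2)


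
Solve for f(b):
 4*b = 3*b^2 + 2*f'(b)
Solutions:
 f(b) = C1 - b^3/2 + b^2


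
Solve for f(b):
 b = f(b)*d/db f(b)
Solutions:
 f(b) = -sqrt(C1 + b^2)
 f(b) = sqrt(C1 + b^2)


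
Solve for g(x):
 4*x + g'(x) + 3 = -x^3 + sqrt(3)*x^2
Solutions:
 g(x) = C1 - x^4/4 + sqrt(3)*x^3/3 - 2*x^2 - 3*x


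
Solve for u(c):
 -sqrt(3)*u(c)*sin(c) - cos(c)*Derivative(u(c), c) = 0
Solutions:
 u(c) = C1*cos(c)^(sqrt(3))


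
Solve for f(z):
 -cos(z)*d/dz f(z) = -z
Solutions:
 f(z) = C1 + Integral(z/cos(z), z)


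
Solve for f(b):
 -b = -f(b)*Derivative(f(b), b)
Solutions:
 f(b) = -sqrt(C1 + b^2)
 f(b) = sqrt(C1 + b^2)


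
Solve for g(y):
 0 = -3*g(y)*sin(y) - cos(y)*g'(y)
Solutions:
 g(y) = C1*cos(y)^3


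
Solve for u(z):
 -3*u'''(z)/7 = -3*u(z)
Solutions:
 u(z) = C3*exp(7^(1/3)*z) + (C1*sin(sqrt(3)*7^(1/3)*z/2) + C2*cos(sqrt(3)*7^(1/3)*z/2))*exp(-7^(1/3)*z/2)


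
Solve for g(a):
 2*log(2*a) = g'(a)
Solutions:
 g(a) = C1 + 2*a*log(a) - 2*a + a*log(4)


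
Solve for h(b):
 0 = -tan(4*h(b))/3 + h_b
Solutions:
 h(b) = -asin(C1*exp(4*b/3))/4 + pi/4
 h(b) = asin(C1*exp(4*b/3))/4


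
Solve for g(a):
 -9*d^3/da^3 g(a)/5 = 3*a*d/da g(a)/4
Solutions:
 g(a) = C1 + Integral(C2*airyai(-90^(1/3)*a/6) + C3*airybi(-90^(1/3)*a/6), a)


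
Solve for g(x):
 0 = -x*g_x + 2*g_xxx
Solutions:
 g(x) = C1 + Integral(C2*airyai(2^(2/3)*x/2) + C3*airybi(2^(2/3)*x/2), x)


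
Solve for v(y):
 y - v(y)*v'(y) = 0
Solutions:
 v(y) = -sqrt(C1 + y^2)
 v(y) = sqrt(C1 + y^2)


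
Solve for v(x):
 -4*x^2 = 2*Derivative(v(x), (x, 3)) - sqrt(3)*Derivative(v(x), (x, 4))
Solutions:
 v(x) = C1 + C2*x + C3*x^2 + C4*exp(2*sqrt(3)*x/3) - x^5/30 - sqrt(3)*x^4/12 - x^3/2


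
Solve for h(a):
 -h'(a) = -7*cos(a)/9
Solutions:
 h(a) = C1 + 7*sin(a)/9


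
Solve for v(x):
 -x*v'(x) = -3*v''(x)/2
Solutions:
 v(x) = C1 + C2*erfi(sqrt(3)*x/3)


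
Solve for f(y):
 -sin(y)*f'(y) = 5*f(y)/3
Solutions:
 f(y) = C1*(cos(y) + 1)^(5/6)/(cos(y) - 1)^(5/6)


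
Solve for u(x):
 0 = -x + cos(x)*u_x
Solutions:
 u(x) = C1 + Integral(x/cos(x), x)


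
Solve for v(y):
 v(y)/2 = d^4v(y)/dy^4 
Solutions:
 v(y) = C1*exp(-2^(3/4)*y/2) + C2*exp(2^(3/4)*y/2) + C3*sin(2^(3/4)*y/2) + C4*cos(2^(3/4)*y/2)


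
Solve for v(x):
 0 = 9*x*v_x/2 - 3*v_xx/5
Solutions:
 v(x) = C1 + C2*erfi(sqrt(15)*x/2)


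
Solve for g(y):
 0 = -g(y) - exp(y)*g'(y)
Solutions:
 g(y) = C1*exp(exp(-y))


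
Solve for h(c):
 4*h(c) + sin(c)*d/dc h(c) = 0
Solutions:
 h(c) = C1*(cos(c)^2 + 2*cos(c) + 1)/(cos(c)^2 - 2*cos(c) + 1)


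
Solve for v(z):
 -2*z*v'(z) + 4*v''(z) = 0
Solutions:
 v(z) = C1 + C2*erfi(z/2)


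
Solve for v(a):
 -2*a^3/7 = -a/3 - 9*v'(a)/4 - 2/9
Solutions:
 v(a) = C1 + 2*a^4/63 - 2*a^2/27 - 8*a/81


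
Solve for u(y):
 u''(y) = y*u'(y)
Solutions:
 u(y) = C1 + C2*erfi(sqrt(2)*y/2)


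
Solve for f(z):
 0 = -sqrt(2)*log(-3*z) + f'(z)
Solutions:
 f(z) = C1 + sqrt(2)*z*log(-z) + sqrt(2)*z*(-1 + log(3))


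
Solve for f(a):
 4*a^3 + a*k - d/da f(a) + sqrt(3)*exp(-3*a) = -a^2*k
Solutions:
 f(a) = C1 + a^4 + a^3*k/3 + a^2*k/2 - sqrt(3)*exp(-3*a)/3


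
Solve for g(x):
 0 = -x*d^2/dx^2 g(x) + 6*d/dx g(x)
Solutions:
 g(x) = C1 + C2*x^7


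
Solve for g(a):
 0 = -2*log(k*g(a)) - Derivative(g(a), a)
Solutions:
 li(k*g(a))/k = C1 - 2*a


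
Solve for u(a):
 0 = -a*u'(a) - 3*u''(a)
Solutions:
 u(a) = C1 + C2*erf(sqrt(6)*a/6)


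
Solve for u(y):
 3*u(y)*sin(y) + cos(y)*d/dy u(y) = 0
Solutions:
 u(y) = C1*cos(y)^3


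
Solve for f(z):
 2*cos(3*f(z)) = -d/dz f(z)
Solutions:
 f(z) = -asin((C1 + exp(12*z))/(C1 - exp(12*z)))/3 + pi/3
 f(z) = asin((C1 + exp(12*z))/(C1 - exp(12*z)))/3


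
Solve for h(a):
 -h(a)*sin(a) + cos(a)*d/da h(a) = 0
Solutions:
 h(a) = C1/cos(a)


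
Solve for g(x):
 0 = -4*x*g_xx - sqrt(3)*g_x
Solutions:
 g(x) = C1 + C2*x^(1 - sqrt(3)/4)


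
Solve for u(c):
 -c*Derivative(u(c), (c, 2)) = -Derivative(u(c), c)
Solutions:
 u(c) = C1 + C2*c^2


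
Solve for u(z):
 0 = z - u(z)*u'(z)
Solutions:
 u(z) = -sqrt(C1 + z^2)
 u(z) = sqrt(C1 + z^2)


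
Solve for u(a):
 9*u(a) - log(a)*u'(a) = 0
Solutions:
 u(a) = C1*exp(9*li(a))


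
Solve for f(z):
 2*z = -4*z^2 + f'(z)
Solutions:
 f(z) = C1 + 4*z^3/3 + z^2


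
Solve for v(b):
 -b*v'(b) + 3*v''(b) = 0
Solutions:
 v(b) = C1 + C2*erfi(sqrt(6)*b/6)


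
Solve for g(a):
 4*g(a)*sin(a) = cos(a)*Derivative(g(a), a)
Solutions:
 g(a) = C1/cos(a)^4


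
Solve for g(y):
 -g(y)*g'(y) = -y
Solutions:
 g(y) = -sqrt(C1 + y^2)
 g(y) = sqrt(C1 + y^2)


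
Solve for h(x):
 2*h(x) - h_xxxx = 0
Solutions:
 h(x) = C1*exp(-2^(1/4)*x) + C2*exp(2^(1/4)*x) + C3*sin(2^(1/4)*x) + C4*cos(2^(1/4)*x)


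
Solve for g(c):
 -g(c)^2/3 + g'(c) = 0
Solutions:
 g(c) = -3/(C1 + c)


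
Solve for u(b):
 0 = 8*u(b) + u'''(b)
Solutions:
 u(b) = C3*exp(-2*b) + (C1*sin(sqrt(3)*b) + C2*cos(sqrt(3)*b))*exp(b)


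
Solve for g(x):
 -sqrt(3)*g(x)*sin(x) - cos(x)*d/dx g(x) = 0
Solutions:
 g(x) = C1*cos(x)^(sqrt(3))


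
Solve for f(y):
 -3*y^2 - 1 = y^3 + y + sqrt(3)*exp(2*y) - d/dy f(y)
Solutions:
 f(y) = C1 + y^4/4 + y^3 + y^2/2 + y + sqrt(3)*exp(2*y)/2


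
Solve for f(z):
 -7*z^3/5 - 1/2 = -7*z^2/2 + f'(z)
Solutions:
 f(z) = C1 - 7*z^4/20 + 7*z^3/6 - z/2


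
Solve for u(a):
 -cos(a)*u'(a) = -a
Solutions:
 u(a) = C1 + Integral(a/cos(a), a)


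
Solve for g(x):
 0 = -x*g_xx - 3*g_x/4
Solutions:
 g(x) = C1 + C2*x^(1/4)


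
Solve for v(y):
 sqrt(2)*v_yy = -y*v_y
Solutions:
 v(y) = C1 + C2*erf(2^(1/4)*y/2)


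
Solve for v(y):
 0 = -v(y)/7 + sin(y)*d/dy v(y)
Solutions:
 v(y) = C1*(cos(y) - 1)^(1/14)/(cos(y) + 1)^(1/14)


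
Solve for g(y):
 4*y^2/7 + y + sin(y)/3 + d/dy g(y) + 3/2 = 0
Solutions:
 g(y) = C1 - 4*y^3/21 - y^2/2 - 3*y/2 + cos(y)/3


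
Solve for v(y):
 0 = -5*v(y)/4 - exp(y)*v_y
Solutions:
 v(y) = C1*exp(5*exp(-y)/4)


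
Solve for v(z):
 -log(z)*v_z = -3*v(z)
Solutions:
 v(z) = C1*exp(3*li(z))


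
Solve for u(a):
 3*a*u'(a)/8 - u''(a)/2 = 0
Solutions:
 u(a) = C1 + C2*erfi(sqrt(6)*a/4)


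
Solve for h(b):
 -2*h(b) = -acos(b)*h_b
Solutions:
 h(b) = C1*exp(2*Integral(1/acos(b), b))


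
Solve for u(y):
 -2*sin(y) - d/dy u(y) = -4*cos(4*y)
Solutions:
 u(y) = C1 + sin(4*y) + 2*cos(y)


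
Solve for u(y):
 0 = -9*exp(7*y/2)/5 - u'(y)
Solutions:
 u(y) = C1 - 18*exp(7*y/2)/35


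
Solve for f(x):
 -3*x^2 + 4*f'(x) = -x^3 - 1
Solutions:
 f(x) = C1 - x^4/16 + x^3/4 - x/4


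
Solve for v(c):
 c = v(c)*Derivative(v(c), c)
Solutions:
 v(c) = -sqrt(C1 + c^2)
 v(c) = sqrt(C1 + c^2)


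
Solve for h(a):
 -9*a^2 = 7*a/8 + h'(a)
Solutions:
 h(a) = C1 - 3*a^3 - 7*a^2/16


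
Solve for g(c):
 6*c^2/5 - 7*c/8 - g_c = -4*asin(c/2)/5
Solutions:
 g(c) = C1 + 2*c^3/5 - 7*c^2/16 + 4*c*asin(c/2)/5 + 4*sqrt(4 - c^2)/5


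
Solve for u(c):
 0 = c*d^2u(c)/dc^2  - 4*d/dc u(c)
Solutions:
 u(c) = C1 + C2*c^5


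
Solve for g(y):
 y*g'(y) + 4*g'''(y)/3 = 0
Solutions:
 g(y) = C1 + Integral(C2*airyai(-6^(1/3)*y/2) + C3*airybi(-6^(1/3)*y/2), y)


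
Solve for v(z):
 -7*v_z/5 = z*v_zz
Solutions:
 v(z) = C1 + C2/z^(2/5)


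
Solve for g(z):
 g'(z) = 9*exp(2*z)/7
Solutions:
 g(z) = C1 + 9*exp(2*z)/14


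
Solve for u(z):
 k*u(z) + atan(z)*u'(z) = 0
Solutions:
 u(z) = C1*exp(-k*Integral(1/atan(z), z))


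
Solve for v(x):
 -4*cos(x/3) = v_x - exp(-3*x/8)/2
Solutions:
 v(x) = C1 - 12*sin(x/3) - 4*exp(-3*x/8)/3


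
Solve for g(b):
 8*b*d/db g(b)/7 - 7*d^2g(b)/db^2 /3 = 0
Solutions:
 g(b) = C1 + C2*erfi(2*sqrt(3)*b/7)


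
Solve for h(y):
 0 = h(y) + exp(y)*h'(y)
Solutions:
 h(y) = C1*exp(exp(-y))


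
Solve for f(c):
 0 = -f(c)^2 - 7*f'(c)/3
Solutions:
 f(c) = 7/(C1 + 3*c)


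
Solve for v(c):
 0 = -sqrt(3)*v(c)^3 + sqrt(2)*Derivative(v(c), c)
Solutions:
 v(c) = -sqrt(-1/(C1 + sqrt(6)*c))
 v(c) = sqrt(-1/(C1 + sqrt(6)*c))


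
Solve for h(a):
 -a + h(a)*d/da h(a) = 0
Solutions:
 h(a) = -sqrt(C1 + a^2)
 h(a) = sqrt(C1 + a^2)


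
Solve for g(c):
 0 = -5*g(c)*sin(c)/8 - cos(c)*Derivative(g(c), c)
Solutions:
 g(c) = C1*cos(c)^(5/8)


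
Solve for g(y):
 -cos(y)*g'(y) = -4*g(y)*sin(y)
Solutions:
 g(y) = C1/cos(y)^4


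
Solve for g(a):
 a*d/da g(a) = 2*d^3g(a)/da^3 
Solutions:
 g(a) = C1 + Integral(C2*airyai(2^(2/3)*a/2) + C3*airybi(2^(2/3)*a/2), a)


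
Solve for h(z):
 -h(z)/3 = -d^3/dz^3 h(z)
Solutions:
 h(z) = C3*exp(3^(2/3)*z/3) + (C1*sin(3^(1/6)*z/2) + C2*cos(3^(1/6)*z/2))*exp(-3^(2/3)*z/6)


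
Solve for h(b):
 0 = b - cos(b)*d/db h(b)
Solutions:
 h(b) = C1 + Integral(b/cos(b), b)


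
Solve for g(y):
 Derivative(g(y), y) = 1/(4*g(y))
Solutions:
 g(y) = -sqrt(C1 + 2*y)/2
 g(y) = sqrt(C1 + 2*y)/2


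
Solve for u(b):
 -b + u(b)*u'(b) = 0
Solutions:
 u(b) = -sqrt(C1 + b^2)
 u(b) = sqrt(C1 + b^2)


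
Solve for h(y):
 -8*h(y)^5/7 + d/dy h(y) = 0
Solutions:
 h(y) = -7^(1/4)*(-1/(C1 + 32*y))^(1/4)
 h(y) = 7^(1/4)*(-1/(C1 + 32*y))^(1/4)
 h(y) = -7^(1/4)*I*(-1/(C1 + 32*y))^(1/4)
 h(y) = 7^(1/4)*I*(-1/(C1 + 32*y))^(1/4)


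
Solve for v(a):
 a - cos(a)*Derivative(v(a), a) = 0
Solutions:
 v(a) = C1 + Integral(a/cos(a), a)


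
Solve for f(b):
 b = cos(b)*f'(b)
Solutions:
 f(b) = C1 + Integral(b/cos(b), b)


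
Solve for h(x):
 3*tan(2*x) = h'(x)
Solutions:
 h(x) = C1 - 3*log(cos(2*x))/2


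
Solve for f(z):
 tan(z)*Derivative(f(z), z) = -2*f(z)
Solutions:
 f(z) = C1/sin(z)^2


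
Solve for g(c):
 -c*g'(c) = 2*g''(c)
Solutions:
 g(c) = C1 + C2*erf(c/2)


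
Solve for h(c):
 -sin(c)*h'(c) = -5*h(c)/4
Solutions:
 h(c) = C1*(cos(c) - 1)^(5/8)/(cos(c) + 1)^(5/8)


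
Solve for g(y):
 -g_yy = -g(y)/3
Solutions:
 g(y) = C1*exp(-sqrt(3)*y/3) + C2*exp(sqrt(3)*y/3)


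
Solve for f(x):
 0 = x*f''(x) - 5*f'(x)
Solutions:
 f(x) = C1 + C2*x^6


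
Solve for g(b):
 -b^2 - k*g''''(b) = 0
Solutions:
 g(b) = C1 + C2*b + C3*b^2 + C4*b^3 - b^6/(360*k)


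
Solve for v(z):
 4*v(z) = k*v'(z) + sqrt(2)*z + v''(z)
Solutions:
 v(z) = C1*exp(z*(-k + sqrt(k^2 + 16))/2) + C2*exp(-z*(k + sqrt(k^2 + 16))/2) + sqrt(2)*k/16 + sqrt(2)*z/4


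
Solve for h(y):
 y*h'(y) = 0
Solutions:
 h(y) = C1


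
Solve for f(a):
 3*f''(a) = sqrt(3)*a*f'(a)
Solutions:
 f(a) = C1 + C2*erfi(sqrt(2)*3^(3/4)*a/6)


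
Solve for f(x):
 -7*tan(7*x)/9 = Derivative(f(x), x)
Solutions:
 f(x) = C1 + log(cos(7*x))/9


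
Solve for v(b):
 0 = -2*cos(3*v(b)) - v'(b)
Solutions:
 v(b) = -asin((C1 + exp(12*b))/(C1 - exp(12*b)))/3 + pi/3
 v(b) = asin((C1 + exp(12*b))/(C1 - exp(12*b)))/3


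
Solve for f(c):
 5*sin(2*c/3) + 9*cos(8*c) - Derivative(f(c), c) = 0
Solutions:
 f(c) = C1 + 9*sin(8*c)/8 - 15*cos(2*c/3)/2


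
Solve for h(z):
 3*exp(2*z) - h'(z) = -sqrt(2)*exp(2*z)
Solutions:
 h(z) = C1 + sqrt(2)*exp(2*z)/2 + 3*exp(2*z)/2


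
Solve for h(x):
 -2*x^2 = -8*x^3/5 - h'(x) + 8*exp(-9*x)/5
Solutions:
 h(x) = C1 - 2*x^4/5 + 2*x^3/3 - 8*exp(-9*x)/45


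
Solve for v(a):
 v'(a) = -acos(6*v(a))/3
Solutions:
 Integral(1/acos(6*_y), (_y, v(a))) = C1 - a/3


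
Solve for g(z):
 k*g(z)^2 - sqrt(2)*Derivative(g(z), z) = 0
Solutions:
 g(z) = -2/(C1 + sqrt(2)*k*z)


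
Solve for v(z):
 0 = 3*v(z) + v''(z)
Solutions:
 v(z) = C1*sin(sqrt(3)*z) + C2*cos(sqrt(3)*z)


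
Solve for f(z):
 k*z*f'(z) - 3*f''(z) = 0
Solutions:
 f(z) = Piecewise((-sqrt(6)*sqrt(pi)*C1*erf(sqrt(6)*z*sqrt(-k)/6)/(2*sqrt(-k)) - C2, (k > 0) | (k < 0)), (-C1*z - C2, True))


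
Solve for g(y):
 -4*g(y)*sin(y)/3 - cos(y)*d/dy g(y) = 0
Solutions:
 g(y) = C1*cos(y)^(4/3)


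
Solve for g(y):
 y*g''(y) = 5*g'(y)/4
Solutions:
 g(y) = C1 + C2*y^(9/4)


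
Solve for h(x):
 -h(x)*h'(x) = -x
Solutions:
 h(x) = -sqrt(C1 + x^2)
 h(x) = sqrt(C1 + x^2)


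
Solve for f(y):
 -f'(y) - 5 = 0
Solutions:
 f(y) = C1 - 5*y


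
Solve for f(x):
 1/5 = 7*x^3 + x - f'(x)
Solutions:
 f(x) = C1 + 7*x^4/4 + x^2/2 - x/5


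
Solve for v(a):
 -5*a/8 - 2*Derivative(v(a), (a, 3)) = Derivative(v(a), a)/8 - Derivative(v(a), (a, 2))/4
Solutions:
 v(a) = C1 - 5*a^2/2 - 10*a + (C2*sin(sqrt(15)*a/16) + C3*cos(sqrt(15)*a/16))*exp(a/16)


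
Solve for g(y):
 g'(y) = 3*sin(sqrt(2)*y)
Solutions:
 g(y) = C1 - 3*sqrt(2)*cos(sqrt(2)*y)/2


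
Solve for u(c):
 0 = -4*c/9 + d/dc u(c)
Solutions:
 u(c) = C1 + 2*c^2/9


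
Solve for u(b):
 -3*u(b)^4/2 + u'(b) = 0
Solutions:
 u(b) = 2^(1/3)*(-1/(C1 + 9*b))^(1/3)
 u(b) = 2^(1/3)*(-1/(C1 + 3*b))^(1/3)*(-3^(2/3) - 3*3^(1/6)*I)/6
 u(b) = 2^(1/3)*(-1/(C1 + 3*b))^(1/3)*(-3^(2/3) + 3*3^(1/6)*I)/6


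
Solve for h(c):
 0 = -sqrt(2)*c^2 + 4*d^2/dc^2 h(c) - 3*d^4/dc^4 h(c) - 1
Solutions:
 h(c) = C1 + C2*c + C3*exp(-2*sqrt(3)*c/3) + C4*exp(2*sqrt(3)*c/3) + sqrt(2)*c^4/48 + c^2*(2 + 3*sqrt(2))/16


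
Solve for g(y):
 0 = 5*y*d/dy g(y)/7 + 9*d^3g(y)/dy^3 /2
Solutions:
 g(y) = C1 + Integral(C2*airyai(-1470^(1/3)*y/21) + C3*airybi(-1470^(1/3)*y/21), y)


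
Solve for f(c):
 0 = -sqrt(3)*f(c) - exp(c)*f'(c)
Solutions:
 f(c) = C1*exp(sqrt(3)*exp(-c))


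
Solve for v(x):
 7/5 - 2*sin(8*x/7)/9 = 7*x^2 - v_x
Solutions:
 v(x) = C1 + 7*x^3/3 - 7*x/5 - 7*cos(8*x/7)/36


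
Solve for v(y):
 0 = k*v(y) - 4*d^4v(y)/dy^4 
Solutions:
 v(y) = C1*exp(-sqrt(2)*k^(1/4)*y/2) + C2*exp(sqrt(2)*k^(1/4)*y/2) + C3*exp(-sqrt(2)*I*k^(1/4)*y/2) + C4*exp(sqrt(2)*I*k^(1/4)*y/2)


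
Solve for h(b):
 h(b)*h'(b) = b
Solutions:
 h(b) = -sqrt(C1 + b^2)
 h(b) = sqrt(C1 + b^2)


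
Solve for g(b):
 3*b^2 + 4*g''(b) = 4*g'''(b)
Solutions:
 g(b) = C1 + C2*b + C3*exp(b) - b^4/16 - b^3/4 - 3*b^2/4


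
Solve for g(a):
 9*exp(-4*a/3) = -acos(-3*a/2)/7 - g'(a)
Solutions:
 g(a) = C1 - a*acos(-3*a/2)/7 - sqrt(4 - 9*a^2)/21 + 27*exp(-4*a/3)/4


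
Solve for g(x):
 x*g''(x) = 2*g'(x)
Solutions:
 g(x) = C1 + C2*x^3


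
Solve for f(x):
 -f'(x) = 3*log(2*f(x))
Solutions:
 Integral(1/(log(_y) + log(2)), (_y, f(x)))/3 = C1 - x


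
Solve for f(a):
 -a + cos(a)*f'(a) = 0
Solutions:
 f(a) = C1 + Integral(a/cos(a), a)


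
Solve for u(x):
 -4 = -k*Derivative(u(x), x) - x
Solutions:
 u(x) = C1 - x^2/(2*k) + 4*x/k


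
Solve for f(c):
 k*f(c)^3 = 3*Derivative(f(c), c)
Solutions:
 f(c) = -sqrt(6)*sqrt(-1/(C1 + c*k))/2
 f(c) = sqrt(6)*sqrt(-1/(C1 + c*k))/2


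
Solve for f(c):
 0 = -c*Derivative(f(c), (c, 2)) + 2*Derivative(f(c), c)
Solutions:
 f(c) = C1 + C2*c^3


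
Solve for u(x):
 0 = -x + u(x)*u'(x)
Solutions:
 u(x) = -sqrt(C1 + x^2)
 u(x) = sqrt(C1 + x^2)


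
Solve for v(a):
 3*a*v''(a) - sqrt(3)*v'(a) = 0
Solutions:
 v(a) = C1 + C2*a^(sqrt(3)/3 + 1)


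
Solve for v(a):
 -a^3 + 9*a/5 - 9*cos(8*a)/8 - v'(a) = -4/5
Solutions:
 v(a) = C1 - a^4/4 + 9*a^2/10 + 4*a/5 - 9*sin(8*a)/64


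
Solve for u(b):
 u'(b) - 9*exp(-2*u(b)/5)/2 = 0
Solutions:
 u(b) = 5*log(-sqrt(C1 + 9*b)) - 5*log(5)/2
 u(b) = 5*log(C1 + 9*b)/2 - 5*log(5)/2


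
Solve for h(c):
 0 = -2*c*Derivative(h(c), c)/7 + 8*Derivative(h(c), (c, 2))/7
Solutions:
 h(c) = C1 + C2*erfi(sqrt(2)*c/4)


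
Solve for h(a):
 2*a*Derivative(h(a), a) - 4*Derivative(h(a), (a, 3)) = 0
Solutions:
 h(a) = C1 + Integral(C2*airyai(2^(2/3)*a/2) + C3*airybi(2^(2/3)*a/2), a)


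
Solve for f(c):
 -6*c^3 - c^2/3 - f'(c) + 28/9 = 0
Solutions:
 f(c) = C1 - 3*c^4/2 - c^3/9 + 28*c/9


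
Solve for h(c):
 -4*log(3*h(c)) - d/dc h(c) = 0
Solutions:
 Integral(1/(log(_y) + log(3)), (_y, h(c)))/4 = C1 - c


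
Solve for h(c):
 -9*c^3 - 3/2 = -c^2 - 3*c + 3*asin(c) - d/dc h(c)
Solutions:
 h(c) = C1 + 9*c^4/4 - c^3/3 - 3*c^2/2 + 3*c*asin(c) + 3*c/2 + 3*sqrt(1 - c^2)
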